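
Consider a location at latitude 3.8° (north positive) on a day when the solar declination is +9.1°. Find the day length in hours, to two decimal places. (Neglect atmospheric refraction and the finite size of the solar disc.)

12.08 hours

−tan φ tan δ = −(0.0664)(0.1602) = -0.0106; H_s = arccos(-0.0106) = 90.61°.
Day length = 2 H_s / 15° h⁻¹ = 181.22° / 15 = 12.081 h.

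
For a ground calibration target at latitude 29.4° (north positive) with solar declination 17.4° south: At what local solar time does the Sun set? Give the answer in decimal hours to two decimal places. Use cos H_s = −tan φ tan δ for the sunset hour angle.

−tan φ tan δ = −(0.5635)(-0.3134) = 0.1766; H_s = arccos(0.1766) = 79.83°.
Sunset is at 12 + H_s/15 = 12 + 5.322 = 17.322 h local solar time.

17.32 h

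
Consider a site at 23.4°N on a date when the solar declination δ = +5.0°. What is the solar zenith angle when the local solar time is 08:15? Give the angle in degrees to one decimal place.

57.1°

Hour angle H = 15° × (8.25 − 12) = -56.25°.
cos θ_z = sin φ sin δ + cos φ cos δ cos H = (0.3971)(0.0872) + (0.9178)(0.9962)(0.5556) = 0.5426.
θ_z = arccos(0.5426) = 57.14°.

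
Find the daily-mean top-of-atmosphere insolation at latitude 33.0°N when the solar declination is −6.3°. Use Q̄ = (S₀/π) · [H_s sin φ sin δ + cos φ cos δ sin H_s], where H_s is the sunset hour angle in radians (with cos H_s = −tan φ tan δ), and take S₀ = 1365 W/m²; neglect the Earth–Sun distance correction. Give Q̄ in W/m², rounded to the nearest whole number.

−tan φ tan δ = −(0.6494)(-0.1104) = 0.0717; H_s = arccos(0.0717) = 85.89°. In radians, H_s = 1.4991.
H_s sin φ sin δ = 1.4991 × 0.5446 × -0.1097 = -0.0896.
cos φ cos δ sin H_s = 0.8387 × 0.9940 × 0.9974 = 0.8315.
Q̄ = (1365/π) × (-0.0896 + 0.8315) = 434.49 × 0.7419 = 322.35 W/m².

322 W/m²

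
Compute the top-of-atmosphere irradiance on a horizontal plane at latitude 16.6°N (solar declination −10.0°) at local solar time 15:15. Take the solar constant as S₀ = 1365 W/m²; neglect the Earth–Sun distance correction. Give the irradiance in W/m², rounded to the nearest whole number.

Hour angle H = 15° × (15.25 − 12) = 48.75°.
cos θ_z = sin(16.6°) sin(-10.0°) + cos(16.6°) cos(-10.0°) cos(48.75°) = -0.0496 + 0.6223 = 0.5727.
Top-of-atmosphere irradiance = S₀ cos θ_z = 1365 × 0.5727 = 781.74 W/m².

782 W/m²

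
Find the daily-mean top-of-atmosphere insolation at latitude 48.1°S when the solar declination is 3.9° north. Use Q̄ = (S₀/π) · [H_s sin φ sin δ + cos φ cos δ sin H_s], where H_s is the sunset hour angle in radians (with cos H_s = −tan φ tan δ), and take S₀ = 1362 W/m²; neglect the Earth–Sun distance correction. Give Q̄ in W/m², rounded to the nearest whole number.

−tan φ tan δ = −(-1.1145)(0.0682) = 0.0760; H_s = arccos(0.0760) = 85.64°. In radians, H_s = 1.4947.
H_s sin φ sin δ = 1.4947 × -0.7443 × 0.0680 = -0.0757.
cos φ cos δ sin H_s = 0.6678 × 0.9977 × 0.9971 = 0.6643.
Q̄ = (1362/π) × (-0.0757 + 0.6643) = 433.54 × 0.5886 = 255.18 W/m².

255 W/m²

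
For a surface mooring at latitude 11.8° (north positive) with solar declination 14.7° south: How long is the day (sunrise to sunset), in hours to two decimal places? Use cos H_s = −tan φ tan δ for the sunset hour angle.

11.58 hours

−tan φ tan δ = −(0.2089)(-0.2623) = 0.0548; H_s = arccos(0.0548) = 86.86°.
Day length = 2 H_s / 15° h⁻¹ = 173.72° / 15 = 11.581 h.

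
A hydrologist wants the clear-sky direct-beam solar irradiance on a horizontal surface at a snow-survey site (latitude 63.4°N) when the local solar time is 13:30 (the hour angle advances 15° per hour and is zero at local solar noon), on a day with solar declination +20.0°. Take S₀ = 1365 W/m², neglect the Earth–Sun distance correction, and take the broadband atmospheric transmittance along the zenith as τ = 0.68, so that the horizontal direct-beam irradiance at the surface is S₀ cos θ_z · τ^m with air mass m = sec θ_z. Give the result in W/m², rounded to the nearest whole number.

Hour angle H = 15° × (13.5 − 12) = 22.50°.
With φ = 63.4°, δ = 20.0°, H = 22.50°: sin φ sin δ = 0.3058, cos φ cos δ cos H = 0.3887, so cos θ_z = 0.6945.
Air mass m = 1/cos θ_z = 1/0.6945 = 1.440; τ^m = 0.68^1.440 = 0.5739.
Surface direct beam = 1365 × 0.6945 × 0.5739 = 544.05 W/m².

544 W/m²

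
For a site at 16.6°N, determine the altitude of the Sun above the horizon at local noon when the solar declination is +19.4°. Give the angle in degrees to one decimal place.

87.2°

At local solar noon the hour angle is zero, so the elevation is 90° − |φ − δ| = 90° − |16.6° − (19.4°)| = 90° − 2.8° = 87.2°.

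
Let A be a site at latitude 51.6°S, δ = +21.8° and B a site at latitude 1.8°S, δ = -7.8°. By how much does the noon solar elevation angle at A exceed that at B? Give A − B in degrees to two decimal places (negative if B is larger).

-67.40°

A: 90° − |-51.6 − (21.8)| = 16.60°.
B: 90° − |-1.8 − (-7.8)| = 84.00°.
A − B = 16.60 − 84.00 = -67.40°.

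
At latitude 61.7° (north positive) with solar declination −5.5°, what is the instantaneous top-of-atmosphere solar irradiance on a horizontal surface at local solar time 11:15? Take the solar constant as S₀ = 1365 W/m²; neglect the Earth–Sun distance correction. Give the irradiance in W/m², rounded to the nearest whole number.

Hour angle H = 15° × (11.25 − 12) = -11.25°.
cos θ_z = sin φ sin δ + cos φ cos δ cos H = (0.8805)(-0.0958) + (0.4741)(0.9954)(0.9808) = 0.3785.
Top-of-atmosphere irradiance = S₀ cos θ_z = 1365 × 0.3785 = 516.65 W/m².

517 W/m²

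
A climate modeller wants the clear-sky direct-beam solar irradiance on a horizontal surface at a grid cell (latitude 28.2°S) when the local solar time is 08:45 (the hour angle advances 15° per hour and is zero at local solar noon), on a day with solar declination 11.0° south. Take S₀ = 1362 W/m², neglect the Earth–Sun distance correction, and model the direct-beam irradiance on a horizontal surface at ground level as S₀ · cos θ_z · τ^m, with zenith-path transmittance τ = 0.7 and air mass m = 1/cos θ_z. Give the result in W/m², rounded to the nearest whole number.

524 W/m²

Hour angle H = 15° × (8.75 − 12) = -48.75°.
cos θ_z = sin(-28.2°) sin(-11.0°) + cos(-28.2°) cos(-11.0°) cos(-48.75°) = 0.0902 + 0.5704 = 0.6606.
Air mass m = 1/cos θ_z = 1/0.6606 = 1.514; τ^m = 0.7^1.514 = 0.5827.
Surface direct beam = 1362 × 0.6606 × 0.5827 = 524.28 W/m².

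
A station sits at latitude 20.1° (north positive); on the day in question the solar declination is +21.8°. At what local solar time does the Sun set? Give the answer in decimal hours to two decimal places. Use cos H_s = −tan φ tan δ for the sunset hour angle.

18.56 h

cos H_s = −tan(20.1°) · tan(21.8°) = -0.1464, so H_s = arccos(-0.1464) = 98.42°.
Sunset is at 12 + H_s/15 = 12 + 6.561 = 18.561 h local solar time.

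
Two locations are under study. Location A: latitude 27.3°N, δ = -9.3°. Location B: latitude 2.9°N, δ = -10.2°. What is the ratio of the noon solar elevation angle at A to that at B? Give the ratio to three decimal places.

A: 90° − |27.3 − (-9.3)| = 53.40°.
B: 90° − |2.9 − (-10.2)| = 76.90°.
Ratio A/B = 53.4000 / 76.9000 = 0.6944.

0.694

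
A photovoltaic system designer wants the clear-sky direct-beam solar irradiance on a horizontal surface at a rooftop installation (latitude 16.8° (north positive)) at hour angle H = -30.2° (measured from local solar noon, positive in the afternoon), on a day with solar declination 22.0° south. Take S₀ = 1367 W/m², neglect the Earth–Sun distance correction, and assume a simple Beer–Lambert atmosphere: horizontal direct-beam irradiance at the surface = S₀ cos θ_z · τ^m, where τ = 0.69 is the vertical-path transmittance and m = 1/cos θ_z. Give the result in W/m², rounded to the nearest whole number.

513 W/m²

cos θ_z = sin(16.8°) sin(-22.0°) + cos(16.8°) cos(-22.0°) cos(-30.20°) = -0.1083 + 0.7671 = 0.6588.
Air mass m = 1/cos θ_z = 1/0.6588 = 1.518; τ^m = 0.69^1.518 = 0.5693.
Surface direct beam = 1367 × 0.6588 × 0.5693 = 512.70 W/m².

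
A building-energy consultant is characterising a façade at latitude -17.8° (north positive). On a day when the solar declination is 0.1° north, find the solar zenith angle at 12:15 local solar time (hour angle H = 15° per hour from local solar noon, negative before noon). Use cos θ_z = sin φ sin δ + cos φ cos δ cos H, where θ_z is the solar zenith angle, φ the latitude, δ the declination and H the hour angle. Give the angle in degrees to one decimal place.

18.3°

Hour angle H = 15° × (12.25 − 12) = 3.75°.
With φ = -17.8°, δ = 0.1°, H = 3.75°: sin φ sin δ = -0.0005, cos φ cos δ cos H = 0.9501, so cos θ_z = 0.9496.
θ_z = arccos(0.9496) = 18.27°.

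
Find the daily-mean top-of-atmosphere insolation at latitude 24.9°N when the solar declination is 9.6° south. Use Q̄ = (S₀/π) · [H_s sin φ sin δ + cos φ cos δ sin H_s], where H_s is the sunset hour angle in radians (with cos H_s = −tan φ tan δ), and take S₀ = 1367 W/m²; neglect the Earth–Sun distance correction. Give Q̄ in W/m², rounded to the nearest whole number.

cos H_s = −tan(24.9°) · tan(-9.6°) = 0.0785, so H_s = arccos(0.0785) = 85.50°. In radians, H_s = 1.4923.
H_s sin φ sin δ = 1.4923 × 0.4210 × -0.1668 = -0.1048.
cos φ cos δ sin H_s = 0.9070 × 0.9860 × 0.9969 = 0.8915.
Q̄ = (1367/π) × (-0.1048 + 0.8915) = 435.13 × 0.7867 = 342.32 W/m².

342 W/m²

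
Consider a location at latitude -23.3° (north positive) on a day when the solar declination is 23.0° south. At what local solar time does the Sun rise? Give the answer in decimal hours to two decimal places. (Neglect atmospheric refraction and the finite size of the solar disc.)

5.30 h

cos H_s = −tan(-23.3°) · tan(-23.0°) = -0.1828, so H_s = arccos(-0.1828) = 100.53°.
Sunrise is at 12 − H_s/15 = 12 − 6.702 = 5.298 h local solar time.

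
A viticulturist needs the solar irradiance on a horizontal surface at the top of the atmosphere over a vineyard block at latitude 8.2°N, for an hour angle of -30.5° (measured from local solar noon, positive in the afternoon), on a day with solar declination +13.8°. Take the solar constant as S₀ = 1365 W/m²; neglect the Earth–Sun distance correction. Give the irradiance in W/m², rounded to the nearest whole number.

With φ = 8.2°, δ = 13.8°, H = -30.50°: sin φ sin δ = 0.0340, cos φ cos δ cos H = 0.8282, so cos θ_z = 0.8622.
Top-of-atmosphere irradiance = S₀ cos θ_z = 1365 × 0.8622 = 1176.90 W/m².

1177 W/m²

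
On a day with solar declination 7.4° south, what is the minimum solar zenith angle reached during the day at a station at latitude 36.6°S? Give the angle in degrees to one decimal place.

29.2°

At local solar noon the hour angle is zero, so the zenith angle is |φ − δ| = |-36.6° − (-7.4°)| = 29.2°.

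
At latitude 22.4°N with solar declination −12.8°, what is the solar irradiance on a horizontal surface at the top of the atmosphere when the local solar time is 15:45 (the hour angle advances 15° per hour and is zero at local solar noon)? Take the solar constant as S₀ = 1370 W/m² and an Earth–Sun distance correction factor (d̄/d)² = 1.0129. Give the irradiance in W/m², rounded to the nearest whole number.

578 W/m²

Hour angle H = 15° × (15.75 − 12) = 56.25°.
cos θ_z = sin(22.4°) sin(-12.8°) + cos(22.4°) cos(-12.8°) cos(56.25°) = -0.0844 + 0.5009 = 0.4165.
Top-of-atmosphere irradiance = S₀ (d̄/d)² cos θ_z = 1370 × 1.0129 × 0.4165 = 577.97 W/m².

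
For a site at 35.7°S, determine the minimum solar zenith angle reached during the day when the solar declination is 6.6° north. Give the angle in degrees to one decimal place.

42.3°

At local solar noon the hour angle is zero, so the zenith angle is |φ − δ| = |-35.7° − (6.6°)| = 42.3°.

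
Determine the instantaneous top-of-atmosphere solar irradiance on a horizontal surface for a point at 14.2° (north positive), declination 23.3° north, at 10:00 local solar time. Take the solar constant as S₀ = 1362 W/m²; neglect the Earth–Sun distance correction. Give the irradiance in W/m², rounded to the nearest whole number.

Hour angle H = 15° × (10 − 12) = -30.00°.
With φ = 14.2°, δ = 23.3°, H = -30.00°: sin φ sin δ = 0.0970, cos φ cos δ cos H = 0.7711, so cos θ_z = 0.8681.
Top-of-atmosphere irradiance = S₀ cos θ_z = 1362 × 0.8681 = 1182.35 W/m².

1182 W/m²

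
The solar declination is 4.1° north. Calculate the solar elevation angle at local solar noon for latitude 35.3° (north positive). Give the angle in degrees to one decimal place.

58.8°

At local solar noon the hour angle is zero, so the elevation is 90° − |φ − δ| = 90° − |35.3° − (4.1°)| = 90° − 31.2° = 58.8°.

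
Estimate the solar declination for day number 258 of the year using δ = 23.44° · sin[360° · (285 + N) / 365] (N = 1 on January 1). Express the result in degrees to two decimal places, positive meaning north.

+1.81°

360 × (285 + 258) / 365 = 535.562°; sin(535.562°) = 0.0774.
δ = 23.44 × 0.0774 = 1.814° ≈ +1.81°.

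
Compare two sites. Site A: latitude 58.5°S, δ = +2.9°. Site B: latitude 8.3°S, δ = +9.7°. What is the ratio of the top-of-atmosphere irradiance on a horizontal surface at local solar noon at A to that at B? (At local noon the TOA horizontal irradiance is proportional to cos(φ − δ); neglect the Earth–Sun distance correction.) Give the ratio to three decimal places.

A: cos θ_z = cos(-58.5° − (2.9°)) = 0.4787.
B: cos θ_z = cos(-8.3° − (9.7°)) = 0.9511.
Ratio A/B = 0.4787 / 0.9511 = 0.5033.

0.503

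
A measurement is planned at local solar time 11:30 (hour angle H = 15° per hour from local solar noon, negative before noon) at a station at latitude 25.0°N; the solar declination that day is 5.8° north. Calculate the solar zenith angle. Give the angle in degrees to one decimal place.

Hour angle H = 15° × (11.5 − 12) = -7.50°.
With φ = 25.0°, δ = 5.8°, H = -7.50°: sin φ sin δ = 0.0427, cos φ cos δ cos H = 0.8940, so cos θ_z = 0.9367.
θ_z = arccos(0.9367) = 20.50°.

20.5°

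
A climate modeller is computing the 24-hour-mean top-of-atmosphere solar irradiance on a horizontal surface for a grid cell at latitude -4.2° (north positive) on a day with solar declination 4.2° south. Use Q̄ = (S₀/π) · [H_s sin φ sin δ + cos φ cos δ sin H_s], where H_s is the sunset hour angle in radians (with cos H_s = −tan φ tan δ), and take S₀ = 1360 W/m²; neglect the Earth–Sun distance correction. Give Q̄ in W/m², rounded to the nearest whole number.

cos H_s = −tan(-4.2°) · tan(-4.2°) = -0.0054, so H_s = arccos(-0.0054) = 90.31°. In radians, H_s = 1.5762.
H_s sin φ sin δ = 1.5762 × -0.0732 × -0.0732 = 0.0084.
cos φ cos δ sin H_s = 0.9973 × 0.9973 × 1.0000 = 0.9946.
Q̄ = (1360/π) × (0.0084 + 0.9946) = 432.90 × 1.0030 = 434.20 W/m².

434 W/m²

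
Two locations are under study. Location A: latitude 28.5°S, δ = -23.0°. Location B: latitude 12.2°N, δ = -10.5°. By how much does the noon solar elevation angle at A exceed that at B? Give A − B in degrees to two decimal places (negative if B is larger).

A: 90° − |-28.5 − (-23.0)| = 84.50°.
B: 90° − |12.2 − (-10.5)| = 67.30°.
A − B = 84.50 − 67.30 = 17.20°.

+17.20°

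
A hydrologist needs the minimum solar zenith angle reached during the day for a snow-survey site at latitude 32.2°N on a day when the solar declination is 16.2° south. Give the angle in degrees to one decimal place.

At local solar noon the hour angle is zero, so the zenith angle is |φ − δ| = |32.2° − (-16.2°)| = 48.4°.

48.4°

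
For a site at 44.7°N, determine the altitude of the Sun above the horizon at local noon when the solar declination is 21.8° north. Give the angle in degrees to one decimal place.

67.1°

At local solar noon the hour angle is zero, so the elevation is 90° − |φ − δ| = 90° − |44.7° − (21.8°)| = 90° − 22.9° = 67.1°.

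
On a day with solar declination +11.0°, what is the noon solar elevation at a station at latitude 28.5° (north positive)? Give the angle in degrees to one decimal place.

72.5°

At local solar noon the hour angle is zero, so the elevation is 90° − |φ − δ| = 90° − |28.5° − (11.0°)| = 90° − 17.5° = 72.5°.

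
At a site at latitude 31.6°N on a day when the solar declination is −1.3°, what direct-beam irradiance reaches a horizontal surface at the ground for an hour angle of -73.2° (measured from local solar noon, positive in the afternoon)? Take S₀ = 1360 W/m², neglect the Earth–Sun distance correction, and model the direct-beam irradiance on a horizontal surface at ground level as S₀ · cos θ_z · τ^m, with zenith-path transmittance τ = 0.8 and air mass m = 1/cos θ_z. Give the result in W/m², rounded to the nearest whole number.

With φ = 31.6°, δ = -1.3°, H = -73.20°: sin φ sin δ = -0.0119, cos φ cos δ cos H = 0.2461, so cos θ_z = 0.2342.
Air mass m = 1/cos θ_z = 1/0.2342 = 4.270; τ^m = 0.8^4.270 = 0.3857.
Surface direct beam = 1360 × 0.2342 × 0.3857 = 122.85 W/m².

123 W/m²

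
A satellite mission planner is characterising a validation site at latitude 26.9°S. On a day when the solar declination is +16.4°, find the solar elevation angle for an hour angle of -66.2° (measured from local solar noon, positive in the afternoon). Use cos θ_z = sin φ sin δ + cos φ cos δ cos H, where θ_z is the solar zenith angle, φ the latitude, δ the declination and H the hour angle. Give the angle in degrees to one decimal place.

cos θ_z = sin φ sin δ + cos φ cos δ cos H = (-0.4524)(0.2823) + (0.8918)(0.9593)(0.4035) = 0.2175.
θ_z = arccos(0.2175) = 77.44°, so the elevation is 90° − 77.44° = 12.56°.

12.6°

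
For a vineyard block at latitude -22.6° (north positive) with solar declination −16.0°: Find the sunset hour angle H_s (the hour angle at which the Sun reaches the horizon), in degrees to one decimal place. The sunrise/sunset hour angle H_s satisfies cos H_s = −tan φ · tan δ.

−tan φ tan δ = −(-0.4163)(-0.2867) = -0.1194; H_s = arccos(-0.1194) = 96.86°.

96.9°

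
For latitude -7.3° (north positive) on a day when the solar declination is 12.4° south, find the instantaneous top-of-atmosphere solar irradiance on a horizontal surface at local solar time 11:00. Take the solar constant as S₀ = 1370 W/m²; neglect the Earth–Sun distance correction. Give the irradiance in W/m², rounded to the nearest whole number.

1319 W/m²

Hour angle H = 15° × (11 − 12) = -15.00°.
cos θ_z = sin φ sin δ + cos φ cos δ cos H = (-0.1271)(-0.2147) + (0.9919)(0.9767)(0.9659) = 0.9630.
Top-of-atmosphere irradiance = S₀ cos θ_z = 1370 × 0.9630 = 1319.31 W/m².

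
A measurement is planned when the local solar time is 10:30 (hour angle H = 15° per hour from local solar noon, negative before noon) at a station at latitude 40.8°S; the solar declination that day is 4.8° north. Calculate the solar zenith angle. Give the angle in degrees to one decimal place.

50.0°

Hour angle H = 15° × (10.5 − 12) = -22.50°.
cos θ_z = sin(-40.8°) sin(4.8°) + cos(-40.8°) cos(4.8°) cos(-22.50°) = -0.0547 + 0.6969 = 0.6422.
θ_z = arccos(0.6422) = 50.04°.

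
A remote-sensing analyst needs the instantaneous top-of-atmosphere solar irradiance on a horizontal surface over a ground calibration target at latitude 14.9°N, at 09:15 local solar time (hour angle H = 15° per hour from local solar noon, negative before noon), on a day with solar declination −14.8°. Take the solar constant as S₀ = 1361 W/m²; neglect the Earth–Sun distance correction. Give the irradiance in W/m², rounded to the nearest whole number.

867 W/m²

Hour angle H = 15° × (9.25 − 12) = -41.25°.
cos θ_z = sin(14.9°) sin(-14.8°) + cos(14.9°) cos(-14.8°) cos(-41.25°) = -0.0657 + 0.7025 = 0.6368.
Top-of-atmosphere irradiance = S₀ cos θ_z = 1361 × 0.6368 = 866.68 W/m².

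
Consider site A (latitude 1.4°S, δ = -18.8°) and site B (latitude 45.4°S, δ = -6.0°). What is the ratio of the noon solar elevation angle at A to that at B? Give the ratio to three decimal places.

A: 90° − |-1.4 − (-18.8)| = 72.60°.
B: 90° − |-45.4 − (-6.0)| = 50.60°.
Ratio A/B = 72.6000 / 50.6000 = 1.4348.

1.435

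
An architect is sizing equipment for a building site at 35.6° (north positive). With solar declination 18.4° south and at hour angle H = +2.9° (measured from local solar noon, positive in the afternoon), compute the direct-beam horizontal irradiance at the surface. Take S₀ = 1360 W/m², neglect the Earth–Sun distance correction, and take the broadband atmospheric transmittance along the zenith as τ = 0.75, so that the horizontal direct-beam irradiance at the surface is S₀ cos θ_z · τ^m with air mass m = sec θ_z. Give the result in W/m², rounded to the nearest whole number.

cos θ_z = sin(35.6°) sin(-18.4°) + cos(35.6°) cos(-18.4°) cos(2.90°) = -0.1837 + 0.7705 = 0.5868.
Air mass m = 1/cos θ_z = 1/0.5868 = 1.704; τ^m = 0.75^1.704 = 0.6125.
Surface direct beam = 1360 × 0.5868 × 0.6125 = 488.80 W/m².

489 W/m²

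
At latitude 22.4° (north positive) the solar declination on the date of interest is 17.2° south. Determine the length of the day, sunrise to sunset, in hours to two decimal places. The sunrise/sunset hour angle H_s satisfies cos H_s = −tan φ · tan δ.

11.02 hours

The sunset hour angle satisfies cos H_s = −tan φ tan δ = 0.1276, giving H_s = 82.67°.
Day length = 2 H_s / 15° h⁻¹ = 165.34° / 15 = 11.023 h.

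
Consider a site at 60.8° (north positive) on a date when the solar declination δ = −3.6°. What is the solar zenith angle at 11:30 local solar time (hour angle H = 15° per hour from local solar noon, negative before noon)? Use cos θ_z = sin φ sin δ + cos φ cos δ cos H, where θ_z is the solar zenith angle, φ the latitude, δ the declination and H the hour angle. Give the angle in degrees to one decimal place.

64.7°

Hour angle H = 15° × (11.5 − 12) = -7.50°.
cos θ_z = sin(60.8°) sin(-3.6°) + cos(60.8°) cos(-3.6°) cos(-7.50°) = -0.0548 + 0.4827 = 0.4279.
θ_z = arccos(0.4279) = 64.67°.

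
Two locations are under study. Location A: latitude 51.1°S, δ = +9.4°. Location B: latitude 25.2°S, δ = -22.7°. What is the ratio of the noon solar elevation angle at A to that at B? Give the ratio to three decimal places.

A: 90° − |-51.1 − (9.4)| = 29.50°.
B: 90° − |-25.2 − (-22.7)| = 87.50°.
Ratio A/B = 29.5000 / 87.5000 = 0.3371.

0.337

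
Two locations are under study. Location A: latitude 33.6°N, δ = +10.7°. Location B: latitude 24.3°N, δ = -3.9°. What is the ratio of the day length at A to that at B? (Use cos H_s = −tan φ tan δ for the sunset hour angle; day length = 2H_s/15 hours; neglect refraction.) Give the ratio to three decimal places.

A: H_s = arccos(−tan 33.6° · tan 10.7°) = 97.21°, so 2H_s/15 = 12.9613 h.
B: H_s = arccos(−tan 24.3° · tan -3.9°) = 88.24°, so 2H_s/15 = 11.7653 h.
Ratio A/B = 12.9613 / 11.7653 = 1.1017.

1.102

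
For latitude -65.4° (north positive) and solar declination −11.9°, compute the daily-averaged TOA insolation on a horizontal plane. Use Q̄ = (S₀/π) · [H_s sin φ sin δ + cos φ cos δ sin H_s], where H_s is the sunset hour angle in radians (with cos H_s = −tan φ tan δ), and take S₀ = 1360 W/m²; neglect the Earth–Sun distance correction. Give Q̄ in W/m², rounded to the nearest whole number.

323 W/m²

cos H_s = −tan(-65.4°) · tan(-11.9°) = -0.4603, so H_s = arccos(-0.4603) = 117.41°. In radians, H_s = 2.0492.
H_s sin φ sin δ = 2.0492 × -0.9092 × -0.2062 = 0.3842.
cos φ cos δ sin H_s = 0.4163 × 0.9785 × 0.8877 = 0.3616.
Q̄ = (1360/π) × (0.3842 + 0.3616) = 432.90 × 0.7458 = 322.86 W/m².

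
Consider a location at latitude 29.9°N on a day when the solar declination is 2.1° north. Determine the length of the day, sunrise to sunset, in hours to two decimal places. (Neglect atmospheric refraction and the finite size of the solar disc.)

cos H_s = −tan(29.9°) · tan(2.1°) = -0.0211, so H_s = arccos(-0.0211) = 91.21°.
Day length = 2 H_s / 15° h⁻¹ = 182.42° / 15 = 12.161 h.

12.16 hours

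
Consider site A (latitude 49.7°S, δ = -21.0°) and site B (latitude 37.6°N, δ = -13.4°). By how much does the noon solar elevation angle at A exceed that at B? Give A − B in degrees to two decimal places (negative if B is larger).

A: 90° − |-49.7 − (-21.0)| = 61.30°.
B: 90° − |37.6 − (-13.4)| = 39.00°.
A − B = 61.30 − 39.00 = 22.30°.

+22.30°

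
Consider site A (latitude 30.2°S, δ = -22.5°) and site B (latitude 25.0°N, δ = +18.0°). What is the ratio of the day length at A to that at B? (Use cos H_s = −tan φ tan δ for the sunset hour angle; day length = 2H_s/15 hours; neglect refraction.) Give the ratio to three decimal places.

A: H_s = arccos(−tan -30.2° · tan -22.5°) = 103.95°, so 2H_s/15 = 13.8600 h.
B: H_s = arccos(−tan 25.0° · tan 18.0°) = 98.71°, so 2H_s/15 = 13.1613 h.
Ratio A/B = 13.8600 / 13.1613 = 1.0531.

1.053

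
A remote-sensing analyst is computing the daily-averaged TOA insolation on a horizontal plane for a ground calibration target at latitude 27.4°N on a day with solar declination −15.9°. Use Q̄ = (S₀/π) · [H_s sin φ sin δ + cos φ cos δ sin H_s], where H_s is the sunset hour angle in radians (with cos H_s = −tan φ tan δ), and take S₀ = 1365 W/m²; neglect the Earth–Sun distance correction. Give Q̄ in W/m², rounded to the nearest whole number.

The sunset hour angle satisfies cos H_s = −tan φ tan δ = 0.1477, giving H_s = 81.51°. In radians, H_s = 1.4226.
H_s sin φ sin δ = 1.4226 × 0.4602 × -0.2740 = -0.1794.
cos φ cos δ sin H_s = 0.8878 × 0.9617 × 0.9890 = 0.8444.
Q̄ = (1365/π) × (-0.1794 + 0.8444) = 434.49 × 0.6650 = 288.94 W/m².

289 W/m²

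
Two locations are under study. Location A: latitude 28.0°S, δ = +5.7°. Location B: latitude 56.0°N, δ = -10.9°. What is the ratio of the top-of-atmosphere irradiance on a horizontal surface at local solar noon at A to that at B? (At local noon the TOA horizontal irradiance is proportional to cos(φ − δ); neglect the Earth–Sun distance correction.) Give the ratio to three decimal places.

A: cos θ_z = cos(-28.0° − (5.7°)) = 0.8320.
B: cos θ_z = cos(56.0° − (-10.9°)) = 0.3923.
Ratio A/B = 0.8320 / 0.3923 = 2.1208.

2.121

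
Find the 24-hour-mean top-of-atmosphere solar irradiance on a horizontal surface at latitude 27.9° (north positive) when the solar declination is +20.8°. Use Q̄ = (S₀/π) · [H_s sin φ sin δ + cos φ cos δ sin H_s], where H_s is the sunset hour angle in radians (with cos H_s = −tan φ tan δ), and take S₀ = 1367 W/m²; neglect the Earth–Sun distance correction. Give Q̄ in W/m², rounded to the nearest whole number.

cos H_s = −tan(27.9°) · tan(20.8°) = -0.2011, so H_s = arccos(-0.2011) = 101.60°. In radians, H_s = 1.7733.
H_s sin φ sin δ = 1.7733 × 0.4679 × 0.3551 = 0.2946.
cos φ cos δ sin H_s = 0.8838 × 0.9348 × 0.9796 = 0.8093.
Q̄ = (1367/π) × (0.2946 + 0.8093) = 435.13 × 1.1039 = 480.34 W/m².

480 W/m²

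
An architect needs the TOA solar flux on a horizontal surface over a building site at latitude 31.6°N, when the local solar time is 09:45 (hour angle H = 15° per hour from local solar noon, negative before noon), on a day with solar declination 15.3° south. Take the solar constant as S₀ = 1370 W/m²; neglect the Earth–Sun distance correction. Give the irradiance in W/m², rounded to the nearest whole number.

746 W/m²

Hour angle H = 15° × (9.75 − 12) = -33.75°.
With φ = 31.6°, δ = -15.3°, H = -33.75°: sin φ sin δ = -0.1383, cos φ cos δ cos H = 0.6831, so cos θ_z = 0.5448.
Top-of-atmosphere irradiance = S₀ cos θ_z = 1370 × 0.5448 = 746.38 W/m².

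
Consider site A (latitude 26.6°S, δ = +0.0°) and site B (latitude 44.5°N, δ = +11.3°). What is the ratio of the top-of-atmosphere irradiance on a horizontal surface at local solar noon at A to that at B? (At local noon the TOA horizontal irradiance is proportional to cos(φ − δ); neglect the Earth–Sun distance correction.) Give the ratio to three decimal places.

1.069

A: cos θ_z = cos(-26.6° − (0.0°)) = 0.8942.
B: cos θ_z = cos(44.5° − (11.3°)) = 0.8368.
Ratio A/B = 0.8942 / 0.8368 = 1.0686.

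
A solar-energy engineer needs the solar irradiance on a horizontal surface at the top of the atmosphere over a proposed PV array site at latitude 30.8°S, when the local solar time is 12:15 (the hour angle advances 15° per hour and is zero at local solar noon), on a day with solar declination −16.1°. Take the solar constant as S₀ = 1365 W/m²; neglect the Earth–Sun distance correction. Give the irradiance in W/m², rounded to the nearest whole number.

Hour angle H = 15° × (12.25 − 12) = 3.75°.
cos θ_z = sin(-30.8°) sin(-16.1°) + cos(-30.8°) cos(-16.1°) cos(3.75°) = 0.1420 + 0.8235 = 0.9655.
Top-of-atmosphere irradiance = S₀ cos θ_z = 1365 × 0.9655 = 1317.91 W/m².

1318 W/m²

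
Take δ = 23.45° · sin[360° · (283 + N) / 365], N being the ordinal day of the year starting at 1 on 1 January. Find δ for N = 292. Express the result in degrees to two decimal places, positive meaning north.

360 × (283 + 292) / 365 = 567.123°; sin(567.123°) = -0.4559.
δ = 23.45 × -0.4559 = -10.691° ≈ -10.69°.

-10.69°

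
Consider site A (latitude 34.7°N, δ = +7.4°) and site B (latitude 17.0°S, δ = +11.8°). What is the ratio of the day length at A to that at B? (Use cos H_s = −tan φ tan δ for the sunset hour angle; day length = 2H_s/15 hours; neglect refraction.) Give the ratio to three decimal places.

A: H_s = arccos(−tan 34.7° · tan 7.4°) = 95.16°, so 2H_s/15 = 12.6880 h.
B: H_s = arccos(−tan -17.0° · tan 11.8°) = 86.34°, so 2H_s/15 = 11.5120 h.
Ratio A/B = 12.6880 / 11.5120 = 1.1022.

1.102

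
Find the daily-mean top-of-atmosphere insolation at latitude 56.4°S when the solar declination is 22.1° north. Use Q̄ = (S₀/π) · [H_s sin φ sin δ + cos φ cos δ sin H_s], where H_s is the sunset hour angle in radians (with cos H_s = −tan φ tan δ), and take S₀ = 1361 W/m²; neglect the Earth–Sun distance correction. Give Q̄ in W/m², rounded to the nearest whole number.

cos H_s = −tan(-56.4°) · tan(22.1°) = 0.6112, so H_s = arccos(0.6112) = 52.32°. In radians, H_s = 0.9132.
H_s sin φ sin δ = 0.9132 × -0.8329 × 0.3762 = -0.2861.
cos φ cos δ sin H_s = 0.5534 × 0.9265 × 0.7915 = 0.4058.
Q̄ = (1361/π) × (-0.2861 + 0.4058) = 433.22 × 0.1197 = 51.86 W/m².

52 W/m²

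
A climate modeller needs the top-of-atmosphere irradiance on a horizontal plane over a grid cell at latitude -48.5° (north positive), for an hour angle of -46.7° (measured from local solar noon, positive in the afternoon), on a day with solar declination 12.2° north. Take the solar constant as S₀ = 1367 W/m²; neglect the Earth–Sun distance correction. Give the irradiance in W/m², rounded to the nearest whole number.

cos θ_z = sin(-48.5°) sin(12.2°) + cos(-48.5°) cos(12.2°) cos(-46.70°) = -0.1583 + 0.4442 = 0.2859.
Top-of-atmosphere irradiance = S₀ cos θ_z = 1367 × 0.2859 = 390.83 W/m².

391 W/m²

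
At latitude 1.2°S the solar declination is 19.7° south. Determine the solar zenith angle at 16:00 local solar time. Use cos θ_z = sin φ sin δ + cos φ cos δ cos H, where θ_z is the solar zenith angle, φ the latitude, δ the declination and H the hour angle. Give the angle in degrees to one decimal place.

Hour angle H = 15° × (16 − 12) = 60.00°.
cos θ_z = sin φ sin δ + cos φ cos δ cos H = (-0.0209)(-0.3371) + (0.9998)(0.9415)(0.5000) = 0.4777.
θ_z = arccos(0.4777) = 61.46°.

61.5°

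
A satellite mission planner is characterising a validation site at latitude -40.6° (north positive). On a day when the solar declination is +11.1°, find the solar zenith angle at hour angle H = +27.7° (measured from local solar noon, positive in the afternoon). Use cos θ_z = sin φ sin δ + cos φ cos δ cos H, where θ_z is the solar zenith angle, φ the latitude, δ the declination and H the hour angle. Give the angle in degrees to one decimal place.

cos θ_z = sin φ sin δ + cos φ cos δ cos H = (-0.6508)(0.1925) + (0.7593)(0.9813)(0.8854) = 0.5344.
θ_z = arccos(0.5344) = 57.70°.

57.7°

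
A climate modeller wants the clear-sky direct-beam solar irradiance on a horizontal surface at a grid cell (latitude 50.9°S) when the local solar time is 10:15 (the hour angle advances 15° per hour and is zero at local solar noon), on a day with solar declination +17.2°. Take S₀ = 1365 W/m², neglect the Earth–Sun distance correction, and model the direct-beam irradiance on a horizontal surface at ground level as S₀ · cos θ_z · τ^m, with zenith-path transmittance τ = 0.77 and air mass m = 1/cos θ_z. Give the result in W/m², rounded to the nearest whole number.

183 W/m²

Hour angle H = 15° × (10.25 − 12) = -26.25°.
cos θ_z = sin(-50.9°) sin(17.2°) + cos(-50.9°) cos(17.2°) cos(-26.25°) = -0.2295 + 0.5403 = 0.3108.
Air mass m = 1/cos θ_z = 1/0.3108 = 3.218; τ^m = 0.77^3.218 = 0.4312.
Surface direct beam = 1365 × 0.3108 × 0.4312 = 182.93 W/m².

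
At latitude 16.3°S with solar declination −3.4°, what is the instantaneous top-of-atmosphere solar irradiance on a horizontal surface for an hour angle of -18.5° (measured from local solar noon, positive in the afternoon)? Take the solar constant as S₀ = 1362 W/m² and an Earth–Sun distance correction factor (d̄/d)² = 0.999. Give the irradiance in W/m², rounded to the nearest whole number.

1259 W/m²

With φ = -16.3°, δ = -3.4°, H = -18.50°: sin φ sin δ = 0.0166, cos φ cos δ cos H = 0.9086, so cos θ_z = 0.9252.
Top-of-atmosphere irradiance = S₀ (d̄/d)² cos θ_z = 1362 × 0.999 × 0.9252 = 1258.86 W/m².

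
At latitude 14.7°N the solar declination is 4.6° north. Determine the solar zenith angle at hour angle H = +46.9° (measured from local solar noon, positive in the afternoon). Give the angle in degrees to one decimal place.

47.2°

cos θ_z = sin φ sin δ + cos φ cos δ cos H = (0.2538)(0.0802) + (0.9673)(0.9968)(0.6833) = 0.6792.
θ_z = arccos(0.6792) = 47.22°.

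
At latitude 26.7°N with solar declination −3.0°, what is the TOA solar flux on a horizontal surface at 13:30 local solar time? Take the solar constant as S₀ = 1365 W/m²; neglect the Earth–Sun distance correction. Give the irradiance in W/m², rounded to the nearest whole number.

1093 W/m²

Hour angle H = 15° × (13.5 − 12) = 22.50°.
With φ = 26.7°, δ = -3.0°, H = 22.50°: sin φ sin δ = -0.0235, cos φ cos δ cos H = 0.8242, so cos θ_z = 0.8007.
Top-of-atmosphere irradiance = S₀ cos θ_z = 1365 × 0.8007 = 1092.96 W/m².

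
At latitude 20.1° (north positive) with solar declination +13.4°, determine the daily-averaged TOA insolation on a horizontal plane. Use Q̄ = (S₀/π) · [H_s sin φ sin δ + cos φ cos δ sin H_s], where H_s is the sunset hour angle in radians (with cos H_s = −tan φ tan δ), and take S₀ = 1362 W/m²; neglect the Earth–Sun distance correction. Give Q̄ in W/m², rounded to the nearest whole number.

−tan φ tan δ = −(0.3659)(0.2382) = -0.0872; H_s = arccos(-0.0872) = 95.00°. In radians, H_s = 1.6581.
H_s sin φ sin δ = 1.6581 × 0.3437 × 0.2317 = 0.1320.
cos φ cos δ sin H_s = 0.9391 × 0.9728 × 0.9962 = 0.9101.
Q̄ = (1362/π) × (0.1320 + 0.9101) = 433.54 × 1.0421 = 451.79 W/m².

452 W/m²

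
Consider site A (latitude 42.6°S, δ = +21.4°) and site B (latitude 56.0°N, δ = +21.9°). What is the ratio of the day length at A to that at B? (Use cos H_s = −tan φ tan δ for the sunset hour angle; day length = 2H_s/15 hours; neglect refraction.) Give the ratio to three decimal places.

0.544

A: H_s = arccos(−tan -42.6° · tan 21.4°) = 68.88°, so 2H_s/15 = 9.1840 h.
B: H_s = arccos(−tan 56.0° · tan 21.9°) = 126.58°, so 2H_s/15 = 16.8773 h.
Ratio A/B = 9.1840 / 16.8773 = 0.5442.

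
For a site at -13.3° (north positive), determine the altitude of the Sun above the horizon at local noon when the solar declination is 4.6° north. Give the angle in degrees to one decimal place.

72.1°

At local solar noon the hour angle is zero, so the elevation is 90° − |φ − δ| = 90° − |-13.3° − (4.6°)| = 90° − 17.9° = 72.1°.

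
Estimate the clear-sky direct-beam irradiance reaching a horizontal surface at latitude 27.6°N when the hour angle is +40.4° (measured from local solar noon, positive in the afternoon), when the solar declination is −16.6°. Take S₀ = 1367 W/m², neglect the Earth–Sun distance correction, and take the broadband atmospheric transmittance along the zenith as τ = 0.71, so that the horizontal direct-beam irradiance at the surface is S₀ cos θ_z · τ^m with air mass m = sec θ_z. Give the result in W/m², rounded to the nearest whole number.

361 W/m²

cos θ_z = sin(27.6°) sin(-16.6°) + cos(27.6°) cos(-16.6°) cos(40.40°) = -0.1324 + 0.6468 = 0.5144.
Air mass m = 1/cos θ_z = 1/0.5144 = 1.944; τ^m = 0.71^1.944 = 0.5139.
Surface direct beam = 1367 × 0.5144 × 0.5139 = 361.37 W/m².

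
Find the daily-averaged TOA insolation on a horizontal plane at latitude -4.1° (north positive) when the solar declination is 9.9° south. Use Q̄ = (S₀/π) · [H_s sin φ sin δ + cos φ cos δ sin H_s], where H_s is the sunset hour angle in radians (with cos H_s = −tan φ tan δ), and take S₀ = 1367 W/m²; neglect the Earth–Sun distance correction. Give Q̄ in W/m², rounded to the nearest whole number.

−tan φ tan δ = −(-0.0717)(-0.1745) = -0.0125; H_s = arccos(-0.0125) = 90.72°. In radians, H_s = 1.5834.
H_s sin φ sin δ = 1.5834 × -0.0715 × -0.1719 = 0.0195.
cos φ cos δ sin H_s = 0.9974 × 0.9851 × 0.9999 = 0.9824.
Q̄ = (1367/π) × (0.0195 + 0.9824) = 435.13 × 1.0019 = 435.96 W/m².

436 W/m²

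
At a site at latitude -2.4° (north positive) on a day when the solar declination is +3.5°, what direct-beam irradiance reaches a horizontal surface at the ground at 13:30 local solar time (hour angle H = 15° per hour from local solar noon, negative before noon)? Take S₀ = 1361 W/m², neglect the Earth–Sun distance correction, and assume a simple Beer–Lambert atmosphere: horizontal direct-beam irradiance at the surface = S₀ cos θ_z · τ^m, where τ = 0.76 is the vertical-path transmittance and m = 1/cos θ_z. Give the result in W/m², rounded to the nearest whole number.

928 W/m²

Hour angle H = 15° × (13.5 − 12) = 22.50°.
cos θ_z = sin φ sin δ + cos φ cos δ cos H = (-0.0419)(0.0610) + (0.9991)(0.9981)(0.9239) = 0.9188.
Air mass m = 1/cos θ_z = 1/0.9188 = 1.088; τ^m = 0.76^1.088 = 0.7419.
Surface direct beam = 1361 × 0.9188 × 0.7419 = 927.74 W/m².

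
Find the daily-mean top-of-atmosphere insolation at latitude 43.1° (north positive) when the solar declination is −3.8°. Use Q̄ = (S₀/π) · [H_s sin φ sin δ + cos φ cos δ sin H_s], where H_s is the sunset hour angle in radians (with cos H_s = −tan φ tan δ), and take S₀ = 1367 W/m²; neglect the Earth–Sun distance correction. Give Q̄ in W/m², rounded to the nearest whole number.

The sunset hour angle satisfies cos H_s = −tan φ tan δ = 0.0622, giving H_s = 86.43°. In radians, H_s = 1.5085.
H_s sin φ sin δ = 1.5085 × 0.6833 × -0.0663 = -0.0683.
cos φ cos δ sin H_s = 0.7302 × 0.9978 × 0.9981 = 0.7272.
Q̄ = (1367/π) × (-0.0683 + 0.7272) = 435.13 × 0.6589 = 286.71 W/m².

287 W/m²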